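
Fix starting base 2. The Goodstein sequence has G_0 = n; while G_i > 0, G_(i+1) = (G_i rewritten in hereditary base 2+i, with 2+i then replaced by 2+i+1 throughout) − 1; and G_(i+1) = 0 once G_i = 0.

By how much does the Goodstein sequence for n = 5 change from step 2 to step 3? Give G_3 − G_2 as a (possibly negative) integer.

step 0: 5 = 2^2 + 1; sub 3 for 2: 3^3 + 1; = 28; G_1 = 28−1 = 27
step 1: 27 = 3^3; sub 4 for 3: 4^4; = 256; G_2 = 256−1 = 255
step 2: 255 = 3·4^3 + 3·4^2 + 3·4 + 3; sub 5 for 4: 3·5^3 + 3·5^2 + 3·5 + 3; = 468; G_3 = 468−1 = 467

212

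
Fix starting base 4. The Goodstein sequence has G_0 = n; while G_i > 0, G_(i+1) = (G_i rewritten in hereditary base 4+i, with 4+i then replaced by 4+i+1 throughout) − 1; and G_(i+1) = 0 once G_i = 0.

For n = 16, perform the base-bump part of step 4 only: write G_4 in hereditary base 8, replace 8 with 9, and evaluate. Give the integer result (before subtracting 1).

37

G_0 = 16. HB_4(16) = 4^2. Bump = 25. G_1 = 24.
G_1 = 24. HB_5(24) = 4·5 + 4. Bump = 28. G_2 = 27.
G_2 = 27. HB_6(27) = 4·6 + 3. Bump = 31. G_3 = 30.
G_3 = 30. HB_7(30) = 4·7 + 2. Bump = 34. G_4 = 33.
G_4 = 33. HB_8(33) = 4·8 + 1. Bump = 37. G_5 = 36.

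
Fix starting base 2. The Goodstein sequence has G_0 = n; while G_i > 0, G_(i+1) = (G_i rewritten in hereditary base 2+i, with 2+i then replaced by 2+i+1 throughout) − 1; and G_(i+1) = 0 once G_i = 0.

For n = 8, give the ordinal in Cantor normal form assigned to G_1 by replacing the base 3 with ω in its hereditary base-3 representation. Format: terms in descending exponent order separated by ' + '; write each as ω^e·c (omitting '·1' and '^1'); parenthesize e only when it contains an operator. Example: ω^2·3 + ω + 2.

ω^ω·2 + ω^2·2 + ω·2 + 2

G_0=8  [base 2] 2^(2 + 1)  →[2↦3]→  3^(3 + 1) = 81  −1 ⇒ G_1=80
G_1=80  [base 3] 2·3^3 + 2·3^2 + 2·3 + 2  →[3↦4]→  2·4^4 + 2·4^2 + 2·4 + 2 = 554  −1 ⇒ G_2=553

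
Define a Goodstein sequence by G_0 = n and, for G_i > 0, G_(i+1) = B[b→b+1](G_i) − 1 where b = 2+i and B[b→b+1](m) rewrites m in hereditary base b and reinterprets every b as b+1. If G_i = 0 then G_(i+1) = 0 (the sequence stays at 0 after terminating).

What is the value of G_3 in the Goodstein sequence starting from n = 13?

G_0 = 13. HB_2(13) = 2^(2 + 1) + 2^2 + 1. Bump = 109. G_1 = 108.
G_1 = 108. HB_3(108) = 3^(3 + 1) + 3^3. Bump = 1280. G_2 = 1279.
G_2 = 1279. HB_4(1279) = 4^(4 + 1) + 3·4^3 + 3·4^2 + 3·4 + 3. Bump = 16093. G_3 = 16092.
G_3 = 16092. HB_5(16092) = 5^(5 + 1) + 3·5^3 + 3·5^2 + 3·5 + 2. Bump = 280712. G_4 = 280711.

16092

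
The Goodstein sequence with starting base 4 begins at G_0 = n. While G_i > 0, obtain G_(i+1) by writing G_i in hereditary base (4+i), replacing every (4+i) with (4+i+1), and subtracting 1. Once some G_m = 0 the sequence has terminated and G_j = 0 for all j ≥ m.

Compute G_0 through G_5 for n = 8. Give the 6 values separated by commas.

base 4: 8 = 2·4; at 5: 2·5 = 10; next = 9
base 5: 9 = 5 + 4; at 6: 6 + 4 = 10; next = 9
base 6: 9 = 6 + 3; at 7: 7 + 3 = 10; next = 9
base 7: 9 = 7 + 2; at 8: 8 + 2 = 10; next = 9
base 8: 9 = 8 + 1; at 9: 9 + 1 = 10; next = 9

8, 9, 9, 9, 9, 9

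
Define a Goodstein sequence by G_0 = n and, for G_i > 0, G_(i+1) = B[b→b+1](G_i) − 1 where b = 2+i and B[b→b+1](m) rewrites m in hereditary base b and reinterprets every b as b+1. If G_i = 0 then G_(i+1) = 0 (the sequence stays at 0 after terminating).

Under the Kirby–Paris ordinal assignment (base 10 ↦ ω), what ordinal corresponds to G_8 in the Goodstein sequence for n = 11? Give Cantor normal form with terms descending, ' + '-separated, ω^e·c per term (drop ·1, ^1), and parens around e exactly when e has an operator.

ω^ω·7 + ω^7·7 + ω^6·7 + ω^5·7 + ω^4·7 + ω^3·7 + ω^2·7 + ω·7 + 5

G_0 = 11. HB_2(11) = 2^(2 + 1) + 2 + 1. Bump = 85. G_1 = 84.
G_1 = 84. HB_3(84) = 3^(3 + 1) + 3. Bump = 1028. G_2 = 1027.
G_2 = 1027. HB_4(1027) = 4^(4 + 1) + 3. Bump = 15628. G_3 = 15627.
G_3 = 15627. HB_5(15627) = 5^(5 + 1) + 2. Bump = 279938. G_4 = 279937.
G_4 = 279937. HB_6(279937) = 6^(6 + 1) + 1. Bump = 5764802. G_5 = 5764801.
G_5 = 5764801. HB_7(5764801) = 7^(7 + 1). Bump = 134217728. G_6 = 134217727.
G_6 = 134217727. HB_8(134217727) = 7·8^8 + 7·8^7 + 7·8^6 + 7·8^5 + 7·8^4 + 7·8^3 + 7·8^2 + 7·8 + 7. Bump = 2749609303. G_7 = 2749609302.
G_7 = 2749609302. HB_9(2749609302) = 7·9^9 + 7·9^7 + 7·9^6 + 7·9^5 + 7·9^4 + 7·9^3 + 7·9^2 + 7·9 + 6. Bump = 70077777776. G_8 = 70077777775.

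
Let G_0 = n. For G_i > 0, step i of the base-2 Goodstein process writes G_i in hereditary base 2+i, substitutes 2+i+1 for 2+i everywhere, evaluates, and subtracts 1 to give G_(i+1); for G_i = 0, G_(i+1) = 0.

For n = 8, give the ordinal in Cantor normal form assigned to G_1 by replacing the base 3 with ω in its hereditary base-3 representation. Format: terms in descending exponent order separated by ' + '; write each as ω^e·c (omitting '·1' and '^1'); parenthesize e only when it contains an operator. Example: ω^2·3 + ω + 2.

base 2: 8 = 2^(2 + 1); at 3: 3^(3 + 1) = 81; next = 80
base 3: 80 = 2·3^3 + 2·3^2 + 2·3 + 2; at 4: 2·4^4 + 2·4^2 + 2·4 + 2 = 554; next = 553

ω^ω·2 + ω^2·2 + ω·2 + 2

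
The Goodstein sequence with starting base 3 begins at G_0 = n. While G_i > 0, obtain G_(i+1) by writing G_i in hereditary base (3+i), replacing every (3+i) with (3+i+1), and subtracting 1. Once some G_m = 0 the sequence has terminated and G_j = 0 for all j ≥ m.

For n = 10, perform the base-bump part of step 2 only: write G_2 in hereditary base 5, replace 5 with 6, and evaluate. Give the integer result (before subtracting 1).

28

[0] 10 ≡ 3^2 + 1 (base 3). Lift 4: 17. −1: 16.
[1] 16 ≡ 4^2 (base 4). Lift 5: 25. −1: 24.
[2] 24 ≡ 4·5 + 4 (base 5). Lift 6: 28. −1: 27.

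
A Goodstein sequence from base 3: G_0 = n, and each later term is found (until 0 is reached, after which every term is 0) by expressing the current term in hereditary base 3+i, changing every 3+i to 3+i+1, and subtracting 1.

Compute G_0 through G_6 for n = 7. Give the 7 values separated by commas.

G_0=7  [base 3] 2·3 + 1  →[3↦4]→  2·4 + 1 = 9  −1 ⇒ G_1=8
G_1=8  [base 4] 2·4  →[4↦5]→  2·5 = 10  −1 ⇒ G_2=9
G_2=9  [base 5] 5 + 4  →[5↦6]→  6 + 4 = 10  −1 ⇒ G_3=9
G_3=9  [base 6] 6 + 3  →[6↦7]→  7 + 3 = 10  −1 ⇒ G_4=9
G_4=9  [base 7] 7 + 2  →[7↦8]→  8 + 2 = 10  −1 ⇒ G_5=9
G_5=9  [base 8] 8 + 1  →[8↦9]→  9 + 1 = 10  −1 ⇒ G_6=9

7, 8, 9, 9, 9, 9, 9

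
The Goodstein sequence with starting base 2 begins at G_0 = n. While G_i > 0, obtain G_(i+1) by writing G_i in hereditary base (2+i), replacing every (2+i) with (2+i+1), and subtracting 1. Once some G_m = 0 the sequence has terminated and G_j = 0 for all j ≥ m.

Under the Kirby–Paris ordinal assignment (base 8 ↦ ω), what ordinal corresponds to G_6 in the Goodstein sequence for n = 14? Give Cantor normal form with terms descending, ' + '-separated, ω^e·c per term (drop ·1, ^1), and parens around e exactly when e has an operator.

ω^(ω + 1) + ω^5·5 + ω^4·5 + ω^3·5 + ω^2·5 + ω·5 + 3

[0] 14 ≡ 2^(2 + 1) + 2^2 + 2 (base 2). Lift 3: 111. −1: 110.
[1] 110 ≡ 3^(3 + 1) + 3^3 + 2 (base 3). Lift 4: 1282. −1: 1281.
[2] 1281 ≡ 4^(4 + 1) + 4^4 + 1 (base 4). Lift 5: 18751. −1: 18750.
[3] 18750 ≡ 5^(5 + 1) + 5^5 (base 5). Lift 6: 326592. −1: 326591.
[4] 326591 ≡ 6^(6 + 1) + 5·6^5 + 5·6^4 + 5·6^3 + 5·6^2 + 5·6 + 5 (base 6). Lift 7: 5862841. −1: 5862840.
[5] 5862840 ≡ 7^(7 + 1) + 5·7^5 + 5·7^4 + 5·7^3 + 5·7^2 + 5·7 + 4 (base 7). Lift 8: 134404972. −1: 134404971.
[6] 134404971 ≡ 8^(8 + 1) + 5·8^5 + 5·8^4 + 5·8^3 + 5·8^2 + 5·8 + 3 (base 8). Lift 9: 3487116549. −1: 3487116548.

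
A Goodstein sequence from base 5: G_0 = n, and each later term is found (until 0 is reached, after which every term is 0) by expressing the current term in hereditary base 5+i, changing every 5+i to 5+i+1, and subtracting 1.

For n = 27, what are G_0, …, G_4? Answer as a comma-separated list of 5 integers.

i=0: 27 = 5^2 + 2 (b=5); 5→6: 6^2 + 2 = 38; 38−1 = 37
i=1: 37 = 6^2 + 1 (b=6); 6→7: 7^2 + 1 = 50; 50−1 = 49
i=2: 49 = 7^2 (b=7); 7→8: 8^2 = 64; 64−1 = 63
i=3: 63 = 7·8 + 7 (b=8); 8→9: 7·9 + 7 = 70; 70−1 = 69

27, 37, 49, 63, 69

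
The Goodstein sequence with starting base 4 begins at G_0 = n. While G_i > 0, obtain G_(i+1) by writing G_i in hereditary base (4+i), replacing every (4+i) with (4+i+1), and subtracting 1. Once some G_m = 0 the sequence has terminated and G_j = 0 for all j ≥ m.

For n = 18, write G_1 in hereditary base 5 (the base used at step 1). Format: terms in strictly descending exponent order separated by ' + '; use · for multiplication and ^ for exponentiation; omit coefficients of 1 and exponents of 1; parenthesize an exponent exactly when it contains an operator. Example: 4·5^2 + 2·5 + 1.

base 4: 18 = 4^2 + 2; at 5: 5^2 + 2 = 27; next = 26
base 5: 26 = 5^2 + 1; at 6: 6^2 + 1 = 37; next = 36

5^2 + 1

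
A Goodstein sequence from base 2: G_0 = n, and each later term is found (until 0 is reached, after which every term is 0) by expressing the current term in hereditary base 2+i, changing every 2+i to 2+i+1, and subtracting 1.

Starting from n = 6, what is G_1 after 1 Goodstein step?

29

6 —HB2→ 2^2 + 2 —bump→ 3^3 + 3 = 30 —(−1)→ 29
29 —HB3→ 3^3 + 2 —bump→ 4^4 + 2 = 258 —(−1)→ 257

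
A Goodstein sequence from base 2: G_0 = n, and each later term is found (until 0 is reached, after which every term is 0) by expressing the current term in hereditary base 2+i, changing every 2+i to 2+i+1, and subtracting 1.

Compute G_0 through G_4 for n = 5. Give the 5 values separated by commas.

5, 27, 255, 467, 775

[0] 5 ≡ 2^2 + 1 (base 2). Lift 3: 28. −1: 27.
[1] 27 ≡ 3^3 (base 3). Lift 4: 256. −1: 255.
[2] 255 ≡ 3·4^3 + 3·4^2 + 3·4 + 3 (base 4). Lift 5: 468. −1: 467.
[3] 467 ≡ 3·5^3 + 3·5^2 + 3·5 + 2 (base 5). Lift 6: 776. −1: 775.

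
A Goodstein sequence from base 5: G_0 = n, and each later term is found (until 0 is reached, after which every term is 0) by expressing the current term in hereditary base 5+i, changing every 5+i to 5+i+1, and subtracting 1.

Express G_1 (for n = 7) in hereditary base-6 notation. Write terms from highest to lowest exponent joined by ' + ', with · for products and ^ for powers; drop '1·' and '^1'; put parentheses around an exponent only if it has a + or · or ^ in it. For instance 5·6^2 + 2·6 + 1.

G_0 = 7. HB_5(7) = 5 + 2. Bump = 8. G_1 = 7.
G_1 = 7. HB_6(7) = 6 + 1. Bump = 8. G_2 = 7.

6 + 1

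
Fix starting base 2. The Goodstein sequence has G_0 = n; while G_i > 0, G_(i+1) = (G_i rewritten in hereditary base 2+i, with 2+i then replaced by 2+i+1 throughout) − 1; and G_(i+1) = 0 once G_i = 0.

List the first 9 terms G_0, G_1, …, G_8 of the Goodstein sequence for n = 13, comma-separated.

i=0: 13 = 2^(2 + 1) + 2^2 + 1 (b=2); 2→3: 3^(3 + 1) + 3^3 + 1 = 109; 109−1 = 108
i=1: 108 = 3^(3 + 1) + 3^3 (b=3); 3→4: 4^(4 + 1) + 4^4 = 1280; 1280−1 = 1279
i=2: 1279 = 4^(4 + 1) + 3·4^3 + 3·4^2 + 3·4 + 3 (b=4); 4→5: 5^(5 + 1) + 3·5^3 + 3·5^2 + 3·5 + 3 = 16093; 16093−1 = 16092
i=3: 16092 = 5^(5 + 1) + 3·5^3 + 3·5^2 + 3·5 + 2 (b=5); 5→6: 6^(6 + 1) + 3·6^3 + 3·6^2 + 3·6 + 2 = 280712; 280712−1 = 280711
i=4: 280711 = 6^(6 + 1) + 3·6^3 + 3·6^2 + 3·6 + 1 (b=6); 6→7: 7^(7 + 1) + 3·7^3 + 3·7^2 + 3·7 + 1 = 5765999; 5765999−1 = 5765998
i=5: 5765998 = 7^(7 + 1) + 3·7^3 + 3·7^2 + 3·7 (b=7); 7→8: 8^(8 + 1) + 3·8^3 + 3·8^2 + 3·8 = 134219480; 134219480−1 = 134219479
i=6: 134219479 = 8^(8 + 1) + 3·8^3 + 3·8^2 + 2·8 + 7 (b=8); 8→9: 9^(9 + 1) + 3·9^3 + 3·9^2 + 2·9 + 7 = 3486786856; 3486786856−1 = 3486786855
i=7: 3486786855 = 9^(9 + 1) + 3·9^3 + 3·9^2 + 2·9 + 6 (b=9); 9→10: 10^(10 + 1) + 3·10^3 + 3·10^2 + 2·10 + 6 = 100000003326; 100000003326−1 = 100000003325

13, 108, 1279, 16092, 280711, 5765998, 134219479, 3486786855, 100000003325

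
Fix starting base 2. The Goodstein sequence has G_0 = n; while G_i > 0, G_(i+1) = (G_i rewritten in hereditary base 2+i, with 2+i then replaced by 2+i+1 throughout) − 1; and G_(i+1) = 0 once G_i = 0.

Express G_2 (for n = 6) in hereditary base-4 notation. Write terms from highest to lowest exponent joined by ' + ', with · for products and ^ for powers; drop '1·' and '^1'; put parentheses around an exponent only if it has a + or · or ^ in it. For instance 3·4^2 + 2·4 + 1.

4^4 + 1

6 —HB2→ 2^2 + 2 —bump→ 3^3 + 3 = 30 —(−1)→ 29
29 —HB3→ 3^3 + 2 —bump→ 4^4 + 2 = 258 —(−1)→ 257
257 —HB4→ 4^4 + 1 —bump→ 5^5 + 1 = 3126 —(−1)→ 3125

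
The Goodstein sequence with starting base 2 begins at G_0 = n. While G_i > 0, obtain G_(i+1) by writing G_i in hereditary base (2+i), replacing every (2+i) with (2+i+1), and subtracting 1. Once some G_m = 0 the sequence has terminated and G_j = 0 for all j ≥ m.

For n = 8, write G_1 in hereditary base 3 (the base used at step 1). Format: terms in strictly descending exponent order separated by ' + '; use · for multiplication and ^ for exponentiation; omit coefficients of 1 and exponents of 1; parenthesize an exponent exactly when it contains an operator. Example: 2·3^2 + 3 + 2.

base 2: 8 = 2^(2 + 1); at 3: 3^(3 + 1) = 81; next = 80
base 3: 80 = 2·3^3 + 2·3^2 + 2·3 + 2; at 4: 2·4^4 + 2·4^2 + 2·4 + 2 = 554; next = 553

2·3^3 + 2·3^2 + 2·3 + 2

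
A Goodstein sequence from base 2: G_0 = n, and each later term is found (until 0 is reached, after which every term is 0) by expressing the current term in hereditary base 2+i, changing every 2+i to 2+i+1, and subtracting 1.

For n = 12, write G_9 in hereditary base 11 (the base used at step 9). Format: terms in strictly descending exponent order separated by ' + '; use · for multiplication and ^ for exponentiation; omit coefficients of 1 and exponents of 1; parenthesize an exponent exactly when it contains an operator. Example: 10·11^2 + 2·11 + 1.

12 —HB2→ 2^(2 + 1) + 2^2 —bump→ 3^(3 + 1) + 3^3 = 108 —(−1)→ 107
107 —HB3→ 3^(3 + 1) + 2·3^2 + 2·3 + 2 —bump→ 4^(4 + 1) + 2·4^2 + 2·4 + 2 = 1066 —(−1)→ 1065
1065 —HB4→ 4^(4 + 1) + 2·4^2 + 2·4 + 1 —bump→ 5^(5 + 1) + 2·5^2 + 2·5 + 1 = 15686 —(−1)→ 15685
15685 —HB5→ 5^(5 + 1) + 2·5^2 + 2·5 —bump→ 6^(6 + 1) + 2·6^2 + 2·6 = 280020 —(−1)→ 280019
280019 —HB6→ 6^(6 + 1) + 2·6^2 + 6 + 5 —bump→ 7^(7 + 1) + 2·7^2 + 7 + 5 = 5764911 —(−1)→ 5764910
5764910 —HB7→ 7^(7 + 1) + 2·7^2 + 7 + 4 —bump→ 8^(8 + 1) + 2·8^2 + 8 + 4 = 134217868 —(−1)→ 134217867
134217867 —HB8→ 8^(8 + 1) + 2·8^2 + 8 + 3 —bump→ 9^(9 + 1) + 2·9^2 + 9 + 3 = 3486784575 —(−1)→ 3486784574
3486784574 —HB9→ 9^(9 + 1) + 2·9^2 + 9 + 2 —bump→ 10^(10 + 1) + 2·10^2 + 10 + 2 = 100000000212 —(−1)→ 100000000211
100000000211 —HB10→ 10^(10 + 1) + 2·10^2 + 10 + 1 —bump→ 11^(11 + 1) + 2·11^2 + 11 + 1 = 3138428376975 —(−1)→ 3138428376974

11^(11 + 1) + 2·11^2 + 11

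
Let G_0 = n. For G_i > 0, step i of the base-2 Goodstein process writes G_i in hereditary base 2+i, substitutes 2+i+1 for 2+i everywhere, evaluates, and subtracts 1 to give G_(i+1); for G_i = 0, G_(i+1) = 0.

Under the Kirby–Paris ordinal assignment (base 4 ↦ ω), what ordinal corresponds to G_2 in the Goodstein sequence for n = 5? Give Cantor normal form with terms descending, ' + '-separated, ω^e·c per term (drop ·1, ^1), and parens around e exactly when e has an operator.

ω^3·3 + ω^2·3 + ω·3 + 3

step 0: 5 = 2^2 + 1; sub 3 for 2: 3^3 + 1; = 28; G_1 = 28−1 = 27
step 1: 27 = 3^3; sub 4 for 3: 4^4; = 256; G_2 = 256−1 = 255
step 2: 255 = 3·4^3 + 3·4^2 + 3·4 + 3; sub 5 for 4: 3·5^3 + 3·5^2 + 3·5 + 3; = 468; G_3 = 468−1 = 467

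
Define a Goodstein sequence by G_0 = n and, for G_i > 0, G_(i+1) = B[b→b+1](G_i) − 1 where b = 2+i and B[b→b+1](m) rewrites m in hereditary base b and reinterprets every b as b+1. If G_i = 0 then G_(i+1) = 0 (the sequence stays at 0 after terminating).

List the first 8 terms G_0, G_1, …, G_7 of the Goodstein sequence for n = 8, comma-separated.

base 2: 8 = 2^(2 + 1); at 3: 3^(3 + 1) = 81; next = 80
base 3: 80 = 2·3^3 + 2·3^2 + 2·3 + 2; at 4: 2·4^4 + 2·4^2 + 2·4 + 2 = 554; next = 553
base 4: 553 = 2·4^4 + 2·4^2 + 2·4 + 1; at 5: 2·5^5 + 2·5^2 + 2·5 + 1 = 6311; next = 6310
base 5: 6310 = 2·5^5 + 2·5^2 + 2·5; at 6: 2·6^6 + 2·6^2 + 2·6 = 93396; next = 93395
base 6: 93395 = 2·6^6 + 2·6^2 + 6 + 5; at 7: 2·7^7 + 2·7^2 + 7 + 5 = 1647196; next = 1647195
base 7: 1647195 = 2·7^7 + 2·7^2 + 7 + 4; at 8: 2·8^8 + 2·8^2 + 8 + 4 = 33554572; next = 33554571
base 8: 33554571 = 2·8^8 + 2·8^2 + 8 + 3; at 9: 2·9^9 + 2·9^2 + 9 + 3 = 774841152; next = 774841151

8, 80, 553, 6310, 93395, 1647195, 33554571, 774841151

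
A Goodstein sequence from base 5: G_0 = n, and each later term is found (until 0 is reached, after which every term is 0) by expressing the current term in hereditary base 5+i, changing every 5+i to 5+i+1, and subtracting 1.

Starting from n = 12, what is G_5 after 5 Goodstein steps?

G_0 = 12. HB_5(12) = 2·5 + 2. Bump = 14. G_1 = 13.
G_1 = 13. HB_6(13) = 2·6 + 1. Bump = 15. G_2 = 14.
G_2 = 14. HB_7(14) = 2·7. Bump = 16. G_3 = 15.
G_3 = 15. HB_8(15) = 8 + 7. Bump = 16. G_4 = 15.
G_4 = 15. HB_9(15) = 9 + 6. Bump = 16. G_5 = 15.
G_5 = 15. HB_10(15) = 10 + 5. Bump = 16. G_6 = 15.

15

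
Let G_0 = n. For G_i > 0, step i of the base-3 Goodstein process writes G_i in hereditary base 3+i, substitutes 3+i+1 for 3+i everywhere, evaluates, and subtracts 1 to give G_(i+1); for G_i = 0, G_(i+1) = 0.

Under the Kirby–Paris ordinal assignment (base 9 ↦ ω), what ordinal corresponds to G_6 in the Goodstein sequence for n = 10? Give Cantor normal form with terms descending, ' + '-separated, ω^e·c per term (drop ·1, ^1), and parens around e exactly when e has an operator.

base 3: 10 = 3^2 + 1; at 4: 4^2 + 1 = 17; next = 16
base 4: 16 = 4^2; at 5: 5^2 = 25; next = 24
base 5: 24 = 4·5 + 4; at 6: 4·6 + 4 = 28; next = 27
base 6: 27 = 4·6 + 3; at 7: 4·7 + 3 = 31; next = 30
base 7: 30 = 4·7 + 2; at 8: 4·8 + 2 = 34; next = 33
base 8: 33 = 4·8 + 1; at 9: 4·9 + 1 = 37; next = 36
base 9: 36 = 4·9; at 10: 4·10 = 40; next = 39

ω·4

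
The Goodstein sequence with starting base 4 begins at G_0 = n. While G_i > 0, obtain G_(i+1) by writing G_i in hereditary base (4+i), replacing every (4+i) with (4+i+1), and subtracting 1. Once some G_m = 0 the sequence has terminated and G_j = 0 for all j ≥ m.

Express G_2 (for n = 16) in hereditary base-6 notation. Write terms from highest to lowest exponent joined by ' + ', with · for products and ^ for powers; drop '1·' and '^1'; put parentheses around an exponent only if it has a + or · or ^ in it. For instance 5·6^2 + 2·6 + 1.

[0] 16 ≡ 4^2 (base 4). Lift 5: 25. −1: 24.
[1] 24 ≡ 4·5 + 4 (base 5). Lift 6: 28. −1: 27.
[2] 27 ≡ 4·6 + 3 (base 6). Lift 7: 31. −1: 30.

4·6 + 3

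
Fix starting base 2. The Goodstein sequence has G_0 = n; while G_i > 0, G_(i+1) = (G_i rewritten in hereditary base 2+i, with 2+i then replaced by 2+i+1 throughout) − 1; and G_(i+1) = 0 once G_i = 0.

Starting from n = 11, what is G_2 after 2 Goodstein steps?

1027

G_0=11  [base 2] 2^(2 + 1) + 2 + 1  →[2↦3]→  3^(3 + 1) + 3 + 1 = 85  −1 ⇒ G_1=84
G_1=84  [base 3] 3^(3 + 1) + 3  →[3↦4]→  4^(4 + 1) + 4 = 1028  −1 ⇒ G_2=1027
G_2=1027  [base 4] 4^(4 + 1) + 3  →[4↦5]→  5^(5 + 1) + 3 = 15628  −1 ⇒ G_3=15627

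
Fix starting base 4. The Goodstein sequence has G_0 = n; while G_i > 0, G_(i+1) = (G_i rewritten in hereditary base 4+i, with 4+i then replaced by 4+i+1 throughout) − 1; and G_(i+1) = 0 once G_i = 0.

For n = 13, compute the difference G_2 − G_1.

i=0: 13 = 3·4 + 1 (b=4); 4→5: 3·5 + 1 = 16; 16−1 = 15
i=1: 15 = 3·5 (b=5); 5→6: 3·6 = 18; 18−1 = 17

2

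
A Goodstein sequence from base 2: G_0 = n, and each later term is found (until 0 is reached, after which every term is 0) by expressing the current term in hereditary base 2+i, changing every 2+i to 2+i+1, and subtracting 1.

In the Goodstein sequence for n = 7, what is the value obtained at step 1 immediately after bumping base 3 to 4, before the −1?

i=0: 7 = 2^2 + 2 + 1 (b=2); 2→3: 3^3 + 3 + 1 = 31; 31−1 = 30
i=1: 30 = 3^3 + 3 (b=3); 3→4: 4^4 + 4 = 260; 260−1 = 259

260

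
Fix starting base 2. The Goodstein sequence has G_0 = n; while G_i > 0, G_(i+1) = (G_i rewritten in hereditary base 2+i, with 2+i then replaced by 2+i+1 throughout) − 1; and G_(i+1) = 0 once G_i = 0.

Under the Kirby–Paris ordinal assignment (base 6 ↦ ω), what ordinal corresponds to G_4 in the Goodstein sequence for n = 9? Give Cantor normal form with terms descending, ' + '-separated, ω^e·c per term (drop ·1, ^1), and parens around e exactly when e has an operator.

G_0 = 9. HB_2(9) = 2^(2 + 1) + 1. Bump = 82. G_1 = 81.
G_1 = 81. HB_3(81) = 3^(3 + 1). Bump = 1024. G_2 = 1023.
G_2 = 1023. HB_4(1023) = 3·4^4 + 3·4^3 + 3·4^2 + 3·4 + 3. Bump = 9843. G_3 = 9842.
G_3 = 9842. HB_5(9842) = 3·5^5 + 3·5^3 + 3·5^2 + 3·5 + 2. Bump = 140744. G_4 = 140743.
G_4 = 140743. HB_6(140743) = 3·6^6 + 3·6^3 + 3·6^2 + 3·6 + 1. Bump = 2471827. G_5 = 2471826.

ω^ω·3 + ω^3·3 + ω^2·3 + ω·3 + 1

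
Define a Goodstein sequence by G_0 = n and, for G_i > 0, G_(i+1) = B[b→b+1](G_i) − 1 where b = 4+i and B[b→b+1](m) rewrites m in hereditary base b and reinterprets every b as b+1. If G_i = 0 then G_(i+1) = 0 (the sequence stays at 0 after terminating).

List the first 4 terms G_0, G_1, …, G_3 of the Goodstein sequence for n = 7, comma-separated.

step 0: 7 = 4 + 3; sub 5 for 4: 5 + 3; = 8; G_1 = 8−1 = 7
step 1: 7 = 5 + 2; sub 6 for 5: 6 + 2; = 8; G_2 = 8−1 = 7
step 2: 7 = 6 + 1; sub 7 for 6: 7 + 1; = 8; G_3 = 8−1 = 7

7, 7, 7, 7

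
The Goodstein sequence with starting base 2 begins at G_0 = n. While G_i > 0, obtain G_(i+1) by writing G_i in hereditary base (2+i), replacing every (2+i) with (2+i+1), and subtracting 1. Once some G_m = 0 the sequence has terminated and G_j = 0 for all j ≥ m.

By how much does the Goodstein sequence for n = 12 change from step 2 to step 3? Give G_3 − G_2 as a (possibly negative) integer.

base 2: 12 = 2^(2 + 1) + 2^2; at 3: 3^(3 + 1) + 3^3 = 108; next = 107
base 3: 107 = 3^(3 + 1) + 2·3^2 + 2·3 + 2; at 4: 4^(4 + 1) + 2·4^2 + 2·4 + 2 = 1066; next = 1065
base 4: 1065 = 4^(4 + 1) + 2·4^2 + 2·4 + 1; at 5: 5^(5 + 1) + 2·5^2 + 2·5 + 1 = 15686; next = 15685

14620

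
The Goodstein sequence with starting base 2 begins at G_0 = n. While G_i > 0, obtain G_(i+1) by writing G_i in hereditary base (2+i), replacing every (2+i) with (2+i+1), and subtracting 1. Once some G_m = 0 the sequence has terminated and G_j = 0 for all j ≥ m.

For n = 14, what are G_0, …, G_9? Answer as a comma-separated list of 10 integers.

G_0=14  [base 2] 2^(2 + 1) + 2^2 + 2  →[2↦3]→  3^(3 + 1) + 3^3 + 3 = 111  −1 ⇒ G_1=110
G_1=110  [base 3] 3^(3 + 1) + 3^3 + 2  →[3↦4]→  4^(4 + 1) + 4^4 + 2 = 1282  −1 ⇒ G_2=1281
G_2=1281  [base 4] 4^(4 + 1) + 4^4 + 1  →[4↦5]→  5^(5 + 1) + 5^5 + 1 = 18751  −1 ⇒ G_3=18750
G_3=18750  [base 5] 5^(5 + 1) + 5^5  →[5↦6]→  6^(6 + 1) + 6^6 = 326592  −1 ⇒ G_4=326591
G_4=326591  [base 6] 6^(6 + 1) + 5·6^5 + 5·6^4 + 5·6^3 + 5·6^2 + 5·6 + 5  →[6↦7]→  7^(7 + 1) + 5·7^5 + 5·7^4 + 5·7^3 + 5·7^2 + 5·7 + 5 = 5862841  −1 ⇒ G_5=5862840
G_5=5862840  [base 7] 7^(7 + 1) + 5·7^5 + 5·7^4 + 5·7^3 + 5·7^2 + 5·7 + 4  →[7↦8]→  8^(8 + 1) + 5·8^5 + 5·8^4 + 5·8^3 + 5·8^2 + 5·8 + 4 = 134404972  −1 ⇒ G_6=134404971
G_6=134404971  [base 8] 8^(8 + 1) + 5·8^5 + 5·8^4 + 5·8^3 + 5·8^2 + 5·8 + 3  →[8↦9]→  9^(9 + 1) + 5·9^5 + 5·9^4 + 5·9^3 + 5·9^2 + 5·9 + 3 = 3487116549  −1 ⇒ G_7=3487116548
G_7=3487116548  [base 9] 9^(9 + 1) + 5·9^5 + 5·9^4 + 5·9^3 + 5·9^2 + 5·9 + 2  →[9↦10]→  10^(10 + 1) + 5·10^5 + 5·10^4 + 5·10^3 + 5·10^2 + 5·10 + 2 = 100000555552  −1 ⇒ G_8=100000555551
G_8=100000555551  [base 10] 10^(10 + 1) + 5·10^5 + 5·10^4 + 5·10^3 + 5·10^2 + 5·10 + 1  →[10↦11]→  11^(11 + 1) + 5·11^5 + 5·11^4 + 5·11^3 + 5·11^2 + 5·11 + 1 = 3138429262497  −1 ⇒ G_9=3138429262496

14, 110, 1281, 18750, 326591, 5862840, 134404971, 3487116548, 100000555551, 3138429262496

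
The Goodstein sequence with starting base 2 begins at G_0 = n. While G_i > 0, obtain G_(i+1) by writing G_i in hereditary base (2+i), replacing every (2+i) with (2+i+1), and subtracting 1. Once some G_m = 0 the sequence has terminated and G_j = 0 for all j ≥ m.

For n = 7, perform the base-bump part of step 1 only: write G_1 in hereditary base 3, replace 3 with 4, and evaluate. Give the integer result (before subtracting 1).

i=0: 7 = 2^2 + 2 + 1 (b=2); 2→3: 3^3 + 3 + 1 = 31; 31−1 = 30
i=1: 30 = 3^3 + 3 (b=3); 3→4: 4^4 + 4 = 260; 260−1 = 259

260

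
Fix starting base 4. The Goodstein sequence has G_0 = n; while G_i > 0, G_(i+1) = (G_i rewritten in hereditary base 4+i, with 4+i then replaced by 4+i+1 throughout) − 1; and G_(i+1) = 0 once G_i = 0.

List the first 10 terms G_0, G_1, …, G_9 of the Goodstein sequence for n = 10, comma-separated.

10, 11, 12, 13, 13, 13, 13, 13, 13, 13

base 4: 10 = 2·4 + 2; at 5: 2·5 + 2 = 12; next = 11
base 5: 11 = 2·5 + 1; at 6: 2·6 + 1 = 13; next = 12
base 6: 12 = 2·6; at 7: 2·7 = 14; next = 13
base 7: 13 = 7 + 6; at 8: 8 + 6 = 14; next = 13
base 8: 13 = 8 + 5; at 9: 9 + 5 = 14; next = 13
base 9: 13 = 9 + 4; at 10: 10 + 4 = 14; next = 13
base 10: 13 = 10 + 3; at 11: 11 + 3 = 14; next = 13
base 11: 13 = 11 + 2; at 12: 12 + 2 = 14; next = 13
base 12: 13 = 12 + 1; at 13: 13 + 1 = 14; next = 13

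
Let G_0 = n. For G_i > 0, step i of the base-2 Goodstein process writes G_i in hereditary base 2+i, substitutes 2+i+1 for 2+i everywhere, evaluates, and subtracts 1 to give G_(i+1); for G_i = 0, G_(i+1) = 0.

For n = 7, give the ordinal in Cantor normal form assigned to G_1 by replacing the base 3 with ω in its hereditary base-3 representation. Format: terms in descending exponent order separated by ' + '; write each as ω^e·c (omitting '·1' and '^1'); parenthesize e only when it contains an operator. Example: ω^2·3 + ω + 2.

ω^ω + ω

[0] 7 ≡ 2^2 + 2 + 1 (base 2). Lift 3: 31. −1: 30.
[1] 30 ≡ 3^3 + 3 (base 3). Lift 4: 260. −1: 259.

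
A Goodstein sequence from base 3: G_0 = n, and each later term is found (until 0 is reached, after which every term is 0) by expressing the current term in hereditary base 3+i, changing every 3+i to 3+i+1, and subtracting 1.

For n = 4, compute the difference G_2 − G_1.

base 3: 4 = 3 + 1; at 4: 4 + 1 = 5; next = 4
base 4: 4 = 4; at 5: 5 = 5; next = 4

0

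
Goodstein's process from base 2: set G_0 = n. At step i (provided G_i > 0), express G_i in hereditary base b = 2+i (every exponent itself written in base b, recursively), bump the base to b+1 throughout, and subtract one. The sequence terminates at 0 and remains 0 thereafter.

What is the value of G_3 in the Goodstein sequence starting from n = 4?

base 2: 4 = 2^2; at 3: 3^3 = 27; next = 26
base 3: 26 = 2·3^2 + 2·3 + 2; at 4: 2·4^2 + 2·4 + 2 = 42; next = 41
base 4: 41 = 2·4^2 + 2·4 + 1; at 5: 2·5^2 + 2·5 + 1 = 61; next = 60
base 5: 60 = 2·5^2 + 2·5; at 6: 2·6^2 + 2·6 = 84; next = 83

60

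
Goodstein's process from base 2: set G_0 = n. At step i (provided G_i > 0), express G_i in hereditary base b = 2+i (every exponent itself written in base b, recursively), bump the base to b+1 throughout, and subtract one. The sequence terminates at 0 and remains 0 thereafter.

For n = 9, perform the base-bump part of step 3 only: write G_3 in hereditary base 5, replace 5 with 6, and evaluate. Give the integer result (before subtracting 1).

140744

[0] 9 ≡ 2^(2 + 1) + 1 (base 2). Lift 3: 82. −1: 81.
[1] 81 ≡ 3^(3 + 1) (base 3). Lift 4: 1024. −1: 1023.
[2] 1023 ≡ 3·4^4 + 3·4^3 + 3·4^2 + 3·4 + 3 (base 4). Lift 5: 9843. −1: 9842.
[3] 9842 ≡ 3·5^5 + 3·5^3 + 3·5^2 + 3·5 + 2 (base 5). Lift 6: 140744. −1: 140743.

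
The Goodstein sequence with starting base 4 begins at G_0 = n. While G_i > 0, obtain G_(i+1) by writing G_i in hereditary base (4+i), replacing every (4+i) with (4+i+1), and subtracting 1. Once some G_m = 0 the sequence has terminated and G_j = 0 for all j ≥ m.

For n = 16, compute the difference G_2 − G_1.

16 —HB4→ 4^2 —bump→ 5^2 = 25 —(−1)→ 24
24 —HB5→ 4·5 + 4 —bump→ 4·6 + 4 = 28 —(−1)→ 27

3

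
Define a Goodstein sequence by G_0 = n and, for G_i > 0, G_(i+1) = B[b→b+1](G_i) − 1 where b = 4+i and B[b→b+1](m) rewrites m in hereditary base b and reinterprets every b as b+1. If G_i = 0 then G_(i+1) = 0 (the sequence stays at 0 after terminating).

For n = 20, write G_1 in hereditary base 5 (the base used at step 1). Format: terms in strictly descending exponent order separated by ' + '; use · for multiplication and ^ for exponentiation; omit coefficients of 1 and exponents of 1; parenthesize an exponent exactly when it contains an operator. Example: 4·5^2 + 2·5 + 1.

5^2 + 4

G_0=20  [base 4] 4^2 + 4  →[4↦5]→  5^2 + 5 = 30  −1 ⇒ G_1=29
G_1=29  [base 5] 5^2 + 4  →[5↦6]→  6^2 + 4 = 40  −1 ⇒ G_2=39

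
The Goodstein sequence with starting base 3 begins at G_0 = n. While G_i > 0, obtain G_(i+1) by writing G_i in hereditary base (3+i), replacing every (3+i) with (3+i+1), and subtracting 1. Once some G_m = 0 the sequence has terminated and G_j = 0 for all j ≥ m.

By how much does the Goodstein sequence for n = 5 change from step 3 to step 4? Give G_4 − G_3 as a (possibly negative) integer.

(0) 5|_3 = 3 + 2 ↦ 4 + 2|_4 = 6 ⇒ 5
(1) 5|_4 = 4 + 1 ↦ 5 + 1|_5 = 6 ⇒ 5
(2) 5|_5 = 5 ↦ 6|_6 = 6 ⇒ 5
(3) 5|_6 = 5 ↦ 5|_7 = 5 ⇒ 4

-1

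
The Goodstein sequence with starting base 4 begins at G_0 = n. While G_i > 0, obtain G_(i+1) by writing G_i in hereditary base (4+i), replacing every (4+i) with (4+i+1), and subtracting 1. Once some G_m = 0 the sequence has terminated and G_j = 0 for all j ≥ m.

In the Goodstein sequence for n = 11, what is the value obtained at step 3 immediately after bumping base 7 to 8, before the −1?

step 0: 11 = 2·4 + 3; sub 5 for 4: 2·5 + 3; = 13; G_1 = 13−1 = 12
step 1: 12 = 2·5 + 2; sub 6 for 5: 2·6 + 2; = 14; G_2 = 14−1 = 13
step 2: 13 = 2·6 + 1; sub 7 for 6: 2·7 + 1; = 15; G_3 = 15−1 = 14
step 3: 14 = 2·7; sub 8 for 7: 2·8; = 16; G_4 = 16−1 = 15

16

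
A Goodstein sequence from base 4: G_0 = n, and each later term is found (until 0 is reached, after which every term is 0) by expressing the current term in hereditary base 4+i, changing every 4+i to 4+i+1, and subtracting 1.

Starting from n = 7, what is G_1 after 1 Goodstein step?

7

[0] 7 ≡ 4 + 3 (base 4). Lift 5: 8. −1: 7.
[1] 7 ≡ 5 + 2 (base 5). Lift 6: 8. −1: 7.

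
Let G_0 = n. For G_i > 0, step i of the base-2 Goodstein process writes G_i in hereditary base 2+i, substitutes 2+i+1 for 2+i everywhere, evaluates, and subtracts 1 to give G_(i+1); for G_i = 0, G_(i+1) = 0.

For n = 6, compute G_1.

G_0=6  [base 2] 2^2 + 2  →[2↦3]→  3^3 + 3 = 30  −1 ⇒ G_1=29
G_1=29  [base 3] 3^3 + 2  →[3↦4]→  4^4 + 2 = 258  −1 ⇒ G_2=257

29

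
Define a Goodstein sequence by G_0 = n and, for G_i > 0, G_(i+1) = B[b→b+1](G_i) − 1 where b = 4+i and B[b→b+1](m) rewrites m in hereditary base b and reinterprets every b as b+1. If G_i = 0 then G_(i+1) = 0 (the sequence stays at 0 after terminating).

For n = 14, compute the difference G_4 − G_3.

base 4: 14 = 3·4 + 2; at 5: 3·5 + 2 = 17; next = 16
base 5: 16 = 3·5 + 1; at 6: 3·6 + 1 = 19; next = 18
base 6: 18 = 3·6; at 7: 3·7 = 21; next = 20
base 7: 20 = 2·7 + 6; at 8: 2·8 + 6 = 22; next = 21

1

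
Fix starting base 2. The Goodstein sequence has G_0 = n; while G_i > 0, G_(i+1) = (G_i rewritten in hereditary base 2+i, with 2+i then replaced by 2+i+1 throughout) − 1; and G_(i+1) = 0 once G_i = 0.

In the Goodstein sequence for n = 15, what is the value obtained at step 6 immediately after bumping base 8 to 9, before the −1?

G_0 = 15. HB_2(15) = 2^(2 + 1) + 2^2 + 2 + 1. Bump = 112. G_1 = 111.
G_1 = 111. HB_3(111) = 3^(3 + 1) + 3^3 + 3. Bump = 1284. G_2 = 1283.
G_2 = 1283. HB_4(1283) = 4^(4 + 1) + 4^4 + 3. Bump = 18753. G_3 = 18752.
G_3 = 18752. HB_5(18752) = 5^(5 + 1) + 5^5 + 2. Bump = 326594. G_4 = 326593.
G_4 = 326593. HB_6(326593) = 6^(6 + 1) + 6^6 + 1. Bump = 6588345. G_5 = 6588344.
G_5 = 6588344. HB_7(6588344) = 7^(7 + 1) + 7^7. Bump = 150994944. G_6 = 150994943.
G_6 = 150994943. HB_8(150994943) = 8^(8 + 1) + 7·8^7 + 7·8^6 + 7·8^5 + 7·8^4 + 7·8^3 + 7·8^2 + 7·8 + 7. Bump = 3524450281. G_7 = 3524450280.

3524450281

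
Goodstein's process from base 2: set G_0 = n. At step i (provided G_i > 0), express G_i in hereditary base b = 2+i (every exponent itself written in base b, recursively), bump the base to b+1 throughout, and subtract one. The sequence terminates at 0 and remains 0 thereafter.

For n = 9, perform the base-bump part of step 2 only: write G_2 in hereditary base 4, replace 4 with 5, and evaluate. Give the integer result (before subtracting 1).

G_0=9  [base 2] 2^(2 + 1) + 1  →[2↦3]→  3^(3 + 1) + 1 = 82  −1 ⇒ G_1=81
G_1=81  [base 3] 3^(3 + 1)  →[3↦4]→  4^(4 + 1) = 1024  −1 ⇒ G_2=1023
G_2=1023  [base 4] 3·4^4 + 3·4^3 + 3·4^2 + 3·4 + 3  →[4↦5]→  3·5^5 + 3·5^3 + 3·5^2 + 3·5 + 3 = 9843  −1 ⇒ G_3=9842

9843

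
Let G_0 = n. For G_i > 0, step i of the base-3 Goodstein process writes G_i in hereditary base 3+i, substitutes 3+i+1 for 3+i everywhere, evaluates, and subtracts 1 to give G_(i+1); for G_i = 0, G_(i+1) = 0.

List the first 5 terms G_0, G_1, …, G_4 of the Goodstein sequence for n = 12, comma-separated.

(0) 12|_3 = 3^2 + 3 ↦ 4^2 + 4|_4 = 20 ⇒ 19
(1) 19|_4 = 4^2 + 3 ↦ 5^2 + 3|_5 = 28 ⇒ 27
(2) 27|_5 = 5^2 + 2 ↦ 6^2 + 2|_6 = 38 ⇒ 37
(3) 37|_6 = 6^2 + 1 ↦ 7^2 + 1|_7 = 50 ⇒ 49

12, 19, 27, 37, 49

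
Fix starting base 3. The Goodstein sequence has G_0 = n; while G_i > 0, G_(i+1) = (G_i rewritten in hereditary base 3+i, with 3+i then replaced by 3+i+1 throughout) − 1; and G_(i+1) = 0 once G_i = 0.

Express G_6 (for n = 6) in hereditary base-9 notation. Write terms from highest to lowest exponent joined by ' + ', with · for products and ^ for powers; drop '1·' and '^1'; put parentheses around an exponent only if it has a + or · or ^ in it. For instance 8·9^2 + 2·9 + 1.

G_0 = 6. HB_3(6) = 2·3. Bump = 8. G_1 = 7.
G_1 = 7. HB_4(7) = 4 + 3. Bump = 8. G_2 = 7.
G_2 = 7. HB_5(7) = 5 + 2. Bump = 8. G_3 = 7.
G_3 = 7. HB_6(7) = 6 + 1. Bump = 8. G_4 = 7.
G_4 = 7. HB_7(7) = 7. Bump = 8. G_5 = 7.
G_5 = 7. HB_8(7) = 7. Bump = 7. G_6 = 6.

6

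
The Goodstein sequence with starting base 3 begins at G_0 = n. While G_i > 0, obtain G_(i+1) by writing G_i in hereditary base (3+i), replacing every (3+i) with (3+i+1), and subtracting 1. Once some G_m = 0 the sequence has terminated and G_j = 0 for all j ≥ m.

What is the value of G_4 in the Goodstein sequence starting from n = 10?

i=0: 10 = 3^2 + 1 (b=3); 3→4: 4^2 + 1 = 17; 17−1 = 16
i=1: 16 = 4^2 (b=4); 4→5: 5^2 = 25; 25−1 = 24
i=2: 24 = 4·5 + 4 (b=5); 5→6: 4·6 + 4 = 28; 28−1 = 27
i=3: 27 = 4·6 + 3 (b=6); 6→7: 4·7 + 3 = 31; 31−1 = 30

30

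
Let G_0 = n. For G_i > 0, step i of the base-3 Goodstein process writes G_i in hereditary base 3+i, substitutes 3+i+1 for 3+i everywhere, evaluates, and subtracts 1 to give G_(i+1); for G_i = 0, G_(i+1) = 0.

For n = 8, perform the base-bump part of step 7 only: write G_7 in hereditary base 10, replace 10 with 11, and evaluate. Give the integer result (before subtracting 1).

12

i=0: 8 = 2·3 + 2 (b=3); 3→4: 2·4 + 2 = 10; 10−1 = 9
i=1: 9 = 2·4 + 1 (b=4); 4→5: 2·5 + 1 = 11; 11−1 = 10
i=2: 10 = 2·5 (b=5); 5→6: 2·6 = 12; 12−1 = 11
i=3: 11 = 6 + 5 (b=6); 6→7: 7 + 5 = 12; 12−1 = 11
i=4: 11 = 7 + 4 (b=7); 7→8: 8 + 4 = 12; 12−1 = 11
i=5: 11 = 8 + 3 (b=8); 8→9: 9 + 3 = 12; 12−1 = 11
i=6: 11 = 9 + 2 (b=9); 9→10: 10 + 2 = 12; 12−1 = 11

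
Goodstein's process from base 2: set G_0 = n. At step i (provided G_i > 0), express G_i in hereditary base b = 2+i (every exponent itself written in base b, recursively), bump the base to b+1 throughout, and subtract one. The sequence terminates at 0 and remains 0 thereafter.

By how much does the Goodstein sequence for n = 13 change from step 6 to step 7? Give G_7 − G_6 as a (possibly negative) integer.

G_0 = 13. HB_2(13) = 2^(2 + 1) + 2^2 + 1. Bump = 109. G_1 = 108.
G_1 = 108. HB_3(108) = 3^(3 + 1) + 3^3. Bump = 1280. G_2 = 1279.
G_2 = 1279. HB_4(1279) = 4^(4 + 1) + 3·4^3 + 3·4^2 + 3·4 + 3. Bump = 16093. G_3 = 16092.
G_3 = 16092. HB_5(16092) = 5^(5 + 1) + 3·5^3 + 3·5^2 + 3·5 + 2. Bump = 280712. G_4 = 280711.
G_4 = 280711. HB_6(280711) = 6^(6 + 1) + 3·6^3 + 3·6^2 + 3·6 + 1. Bump = 5765999. G_5 = 5765998.
G_5 = 5765998. HB_7(5765998) = 7^(7 + 1) + 3·7^3 + 3·7^2 + 3·7. Bump = 134219480. G_6 = 134219479.
G_6 = 134219479. HB_8(134219479) = 8^(8 + 1) + 3·8^3 + 3·8^2 + 2·8 + 7. Bump = 3486786856. G_7 = 3486786855.

3352567376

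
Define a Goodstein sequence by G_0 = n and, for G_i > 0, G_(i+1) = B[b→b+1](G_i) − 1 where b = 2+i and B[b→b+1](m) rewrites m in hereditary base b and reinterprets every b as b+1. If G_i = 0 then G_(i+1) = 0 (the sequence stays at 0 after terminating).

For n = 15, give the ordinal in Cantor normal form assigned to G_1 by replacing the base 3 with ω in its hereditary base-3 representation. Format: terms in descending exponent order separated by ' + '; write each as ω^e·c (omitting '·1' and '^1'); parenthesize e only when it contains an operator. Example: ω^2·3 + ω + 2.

i=0: 15 = 2^(2 + 1) + 2^2 + 2 + 1 (b=2); 2→3: 3^(3 + 1) + 3^3 + 3 + 1 = 112; 112−1 = 111
i=1: 111 = 3^(3 + 1) + 3^3 + 3 (b=3); 3→4: 4^(4 + 1) + 4^4 + 4 = 1284; 1284−1 = 1283

ω^(ω + 1) + ω^ω + ω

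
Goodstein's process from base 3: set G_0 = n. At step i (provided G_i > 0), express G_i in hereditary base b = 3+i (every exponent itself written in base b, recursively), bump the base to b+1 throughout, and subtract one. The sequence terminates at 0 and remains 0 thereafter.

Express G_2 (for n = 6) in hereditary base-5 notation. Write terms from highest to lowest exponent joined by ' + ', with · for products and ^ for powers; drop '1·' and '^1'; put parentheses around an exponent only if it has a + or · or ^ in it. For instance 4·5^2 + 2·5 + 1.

i=0: 6 = 2·3 (b=3); 3→4: 2·4 = 8; 8−1 = 7
i=1: 7 = 4 + 3 (b=4); 4→5: 5 + 3 = 8; 8−1 = 7
i=2: 7 = 5 + 2 (b=5); 5→6: 6 + 2 = 8; 8−1 = 7

5 + 2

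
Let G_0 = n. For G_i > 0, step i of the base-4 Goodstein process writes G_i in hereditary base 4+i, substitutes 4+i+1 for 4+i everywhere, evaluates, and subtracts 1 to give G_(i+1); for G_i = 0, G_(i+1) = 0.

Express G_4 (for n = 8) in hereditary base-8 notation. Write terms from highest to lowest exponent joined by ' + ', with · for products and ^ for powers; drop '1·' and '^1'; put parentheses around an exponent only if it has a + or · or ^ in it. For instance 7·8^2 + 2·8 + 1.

8 + 1

8 —HB4→ 2·4 —bump→ 2·5 = 10 —(−1)→ 9
9 —HB5→ 5 + 4 —bump→ 6 + 4 = 10 —(−1)→ 9
9 —HB6→ 6 + 3 —bump→ 7 + 3 = 10 —(−1)→ 9
9 —HB7→ 7 + 2 —bump→ 8 + 2 = 10 —(−1)→ 9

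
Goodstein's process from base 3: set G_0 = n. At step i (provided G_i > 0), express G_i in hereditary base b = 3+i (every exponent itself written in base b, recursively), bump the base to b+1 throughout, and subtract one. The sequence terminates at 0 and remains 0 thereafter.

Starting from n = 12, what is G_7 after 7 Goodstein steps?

75

12 —HB3→ 3^2 + 3 —bump→ 4^2 + 4 = 20 —(−1)→ 19
19 —HB4→ 4^2 + 3 —bump→ 5^2 + 3 = 28 —(−1)→ 27
27 —HB5→ 5^2 + 2 —bump→ 6^2 + 2 = 38 —(−1)→ 37
37 —HB6→ 6^2 + 1 —bump→ 7^2 + 1 = 50 —(−1)→ 49
49 —HB7→ 7^2 —bump→ 8^2 = 64 —(−1)→ 63
63 —HB8→ 7·8 + 7 —bump→ 7·9 + 7 = 70 —(−1)→ 69
69 —HB9→ 7·9 + 6 —bump→ 7·10 + 6 = 76 —(−1)→ 75
75 —HB10→ 7·10 + 5 —bump→ 7·11 + 5 = 82 —(−1)→ 81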